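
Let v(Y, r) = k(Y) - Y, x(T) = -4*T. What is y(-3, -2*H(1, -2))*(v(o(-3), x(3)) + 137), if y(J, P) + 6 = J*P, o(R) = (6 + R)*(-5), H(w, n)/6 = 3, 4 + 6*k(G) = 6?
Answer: 15538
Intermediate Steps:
k(G) = ⅓ (k(G) = -⅔ + (⅙)*6 = -⅔ + 1 = ⅓)
H(w, n) = 18 (H(w, n) = 6*3 = 18)
o(R) = -30 - 5*R
v(Y, r) = ⅓ - Y
y(J, P) = -6 + J*P
y(-3, -2*H(1, -2))*(v(o(-3), x(3)) + 137) = (-6 - (-6)*18)*((⅓ - (-30 - 5*(-3))) + 137) = (-6 - 3*(-36))*((⅓ - (-30 + 15)) + 137) = (-6 + 108)*((⅓ - 1*(-15)) + 137) = 102*((⅓ + 15) + 137) = 102*(46/3 + 137) = 102*(457/3) = 15538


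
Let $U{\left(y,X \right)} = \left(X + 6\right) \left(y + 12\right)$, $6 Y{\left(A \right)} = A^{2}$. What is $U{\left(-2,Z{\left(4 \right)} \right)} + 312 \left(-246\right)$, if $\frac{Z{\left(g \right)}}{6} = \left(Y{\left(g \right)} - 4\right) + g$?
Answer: $-76532$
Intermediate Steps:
$Y{\left(A \right)} = \frac{A^{2}}{6}$
$Z{\left(g \right)} = -24 + g^{2} + 6 g$ ($Z{\left(g \right)} = 6 \left(\left(\frac{g^{2}}{6} - 4\right) + g\right) = 6 \left(\left(-4 + \frac{g^{2}}{6}\right) + g\right) = 6 \left(-4 + g + \frac{g^{2}}{6}\right) = -24 + g^{2} + 6 g$)
$U{\left(y,X \right)} = \left(6 + X\right) \left(12 + y\right)$
$U{\left(-2,Z{\left(4 \right)} \right)} + 312 \left(-246\right) = \left(72 + 6 \left(-2\right) + 12 \left(-24 + 4^{2} + 6 \cdot 4\right) + \left(-24 + 4^{2} + 6 \cdot 4\right) \left(-2\right)\right) + 312 \left(-246\right) = \left(72 - 12 + 12 \left(-24 + 16 + 24\right) + \left(-24 + 16 + 24\right) \left(-2\right)\right) - 76752 = \left(72 - 12 + 12 \cdot 16 + 16 \left(-2\right)\right) - 76752 = \left(72 - 12 + 192 - 32\right) - 76752 = 220 - 76752 = -76532$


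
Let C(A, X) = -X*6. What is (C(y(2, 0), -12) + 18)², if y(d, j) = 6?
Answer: 8100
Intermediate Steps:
C(A, X) = -6*X
(C(y(2, 0), -12) + 18)² = (-6*(-12) + 18)² = (72 + 18)² = 90² = 8100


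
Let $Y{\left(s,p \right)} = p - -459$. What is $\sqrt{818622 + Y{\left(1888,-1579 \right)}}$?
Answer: $\sqrt{817502} \approx 904.16$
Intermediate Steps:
$Y{\left(s,p \right)} = 459 + p$ ($Y{\left(s,p \right)} = p + 459 = 459 + p$)
$\sqrt{818622 + Y{\left(1888,-1579 \right)}} = \sqrt{818622 + \left(459 - 1579\right)} = \sqrt{818622 - 1120} = \sqrt{817502}$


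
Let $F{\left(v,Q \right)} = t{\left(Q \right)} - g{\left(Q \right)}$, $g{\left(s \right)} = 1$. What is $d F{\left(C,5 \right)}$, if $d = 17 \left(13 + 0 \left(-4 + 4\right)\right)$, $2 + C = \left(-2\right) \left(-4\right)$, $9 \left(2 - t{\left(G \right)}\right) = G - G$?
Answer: $221$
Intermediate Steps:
$t{\left(G \right)} = 2$ ($t{\left(G \right)} = 2 - \frac{G - G}{9} = 2 - 0 = 2 + 0 = 2$)
$C = 6$ ($C = -2 - -8 = -2 + 8 = 6$)
$F{\left(v,Q \right)} = 1$ ($F{\left(v,Q \right)} = 2 - 1 = 1$)
$d = 221$ ($d = 17 \left(13 + 0 \cdot 0\right) = 17 \left(13 + 0\right) = 17 \cdot 13 = 221$)
$d F{\left(C,5 \right)} = 221 \cdot 1 = 221$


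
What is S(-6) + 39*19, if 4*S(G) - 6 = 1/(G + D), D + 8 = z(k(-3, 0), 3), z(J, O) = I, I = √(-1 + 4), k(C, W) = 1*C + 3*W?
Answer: 143299/193 - √3/772 ≈ 742.48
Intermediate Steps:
k(C, W) = C + 3*W
I = √3 ≈ 1.7320
z(J, O) = √3
D = -8 + √3 ≈ -6.2680
S(G) = 3/2 + 1/(4*(-8 + G + √3)) (S(G) = 3/2 + 1/(4*(G + (-8 + √3))) = 3/2 + 1/(4*(-8 + G + √3)))
S(-6) + 39*19 = (-47 + 6*(-6) + 6*√3)/(4*(-8 - 6 + √3)) + 39*19 = (-47 - 36 + 6*√3)/(4*(-14 + √3)) + 741 = (-83 + 6*√3)/(4*(-14 + √3)) + 741 = 741 + (-83 + 6*√3)/(4*(-14 + √3))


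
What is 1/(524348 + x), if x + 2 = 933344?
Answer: 1/1457690 ≈ 6.8602e-7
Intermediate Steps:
x = 933342 (x = -2 + 933344 = 933342)
1/(524348 + x) = 1/(524348 + 933342) = 1/1457690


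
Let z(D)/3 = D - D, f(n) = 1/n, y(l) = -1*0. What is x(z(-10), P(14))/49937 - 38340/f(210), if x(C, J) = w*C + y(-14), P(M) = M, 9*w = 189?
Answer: -8051400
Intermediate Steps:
w = 21 (w = (⅑)*189 = 21)
y(l) = 0
z(D) = 0 (z(D) = 3*(D - D) = 3*0 = 0)
x(C, J) = 21*C (x(C, J) = 21*C + 0 = 21*C)
x(z(-10), P(14))/49937 - 38340/f(210) = (21*0)/49937 - 38340/(1/210) = 0*(1/49937) - 38340/1/210 = 0 - 38340*210 = 0 - 8051400 = -8051400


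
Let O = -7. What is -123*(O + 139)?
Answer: -16236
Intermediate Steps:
-123*(O + 139) = -123*(-7 + 139) = -123*132 = -16236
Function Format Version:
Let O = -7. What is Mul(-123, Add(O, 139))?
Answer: -16236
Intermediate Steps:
Mul(-123, Add(O, 139)) = Mul(-123, Add(-7, 139)) = Mul(-123, 132) = -16236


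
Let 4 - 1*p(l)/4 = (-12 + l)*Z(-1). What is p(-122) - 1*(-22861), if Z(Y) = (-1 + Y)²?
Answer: 25021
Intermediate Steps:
p(l) = 208 - 16*l (p(l) = 16 - 4*(-12 + l)*(-1 - 1)² = 16 - 4*(-12 + l)*(-2)² = 16 - 4*(-12 + l)*4 = 16 - 4*(-48 + 4*l) = 16 + (192 - 16*l) = 208 - 16*l)
p(-122) - 1*(-22861) = (208 - 16*(-122)) - 1*(-22861) = (208 + 1952) + 22861 = 2160 + 22861 = 25021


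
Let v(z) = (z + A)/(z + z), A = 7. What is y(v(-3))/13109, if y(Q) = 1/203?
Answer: 1/2661127 ≈ 3.7578e-7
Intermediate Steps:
v(z) = (7 + z)/(2*z) (v(z) = (z + 7)/(z + z) = (7 + z)/((2*z)) = (7 + z)*(1/(2*z)) = (7 + z)/(2*z))
y(Q) = 1/203
y(v(-3))/13109 = (1/203)/13109 = (1/203)*(1/13109) = 1/2661127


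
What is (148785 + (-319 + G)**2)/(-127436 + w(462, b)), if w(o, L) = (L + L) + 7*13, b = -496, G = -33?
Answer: -272689/128337 ≈ -2.1248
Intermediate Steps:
w(o, L) = 91 + 2*L (w(o, L) = 2*L + 91 = 91 + 2*L)
(148785 + (-319 + G)**2)/(-127436 + w(462, b)) = (148785 + (-319 - 33)**2)/(-127436 + (91 + 2*(-496))) = (148785 + (-352)**2)/(-127436 + (91 - 992)) = (148785 + 123904)/(-127436 - 901) = 272689/(-128337) = 272689*(-1/128337) = -272689/128337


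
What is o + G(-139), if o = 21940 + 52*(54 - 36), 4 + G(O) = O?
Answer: 22733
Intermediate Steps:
G(O) = -4 + O
o = 22876 (o = 21940 + 52*18 = 21940 + 936 = 22876)
o + G(-139) = 22876 + (-4 - 139) = 22876 - 143 = 22733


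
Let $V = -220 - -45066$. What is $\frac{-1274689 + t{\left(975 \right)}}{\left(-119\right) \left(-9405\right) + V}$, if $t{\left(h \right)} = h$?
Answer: $- \frac{1273714}{1164041} \approx -1.0942$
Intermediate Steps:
$V = 44846$ ($V = -220 + 45066 = 44846$)
$\frac{-1274689 + t{\left(975 \right)}}{\left(-119\right) \left(-9405\right) + V} = \frac{-1274689 + 975}{\left(-119\right) \left(-9405\right) + 44846} = - \frac{1273714}{1119195 + 44846} = - \frac{1273714}{1164041}$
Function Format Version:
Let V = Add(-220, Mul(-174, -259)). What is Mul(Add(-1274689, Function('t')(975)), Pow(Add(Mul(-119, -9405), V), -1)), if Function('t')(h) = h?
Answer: Rational(-1273714, 1164041) ≈ -1.0942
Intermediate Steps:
V = 44846 (V = Add(-220, 45066) = 44846)
Mul(Add(-1274689, Function('t')(975)), Pow(Add(Mul(-119, -9405), V), -1)) = Mul(Add(-1274689, 975), Pow(Add(Mul(-119, -9405), 44846), -1)) = Mul(-1273714, Pow(Add(1119195, 44846), -1)) = Mul(-1273714, Pow(1164041, -1)) = Mul(-1273714, Rational(1, 1164041)) = Rational(-1273714, 1164041)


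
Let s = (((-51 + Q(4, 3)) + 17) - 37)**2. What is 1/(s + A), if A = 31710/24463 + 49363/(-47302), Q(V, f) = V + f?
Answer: 1157148826/4739973970647 ≈ 0.00024413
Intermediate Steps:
s = 4096 (s = (((-51 + (4 + 3)) + 17) - 37)**2 = (((-51 + 7) + 17) - 37)**2 = ((-44 + 17) - 37)**2 = (-27 - 37)**2 = (-64)**2 = 4096)
A = 292379351/1157148826 (A = 31710*(1/24463) + 49363*(-1/47302) = 31710/24463 - 49363/47302 = 292379351/1157148826 ≈ 0.25267)
1/(s + A) = 1/(4096 + 292379351/1157148826) = 1/(4739973970647/1157148826) = 1157148826/4739973970647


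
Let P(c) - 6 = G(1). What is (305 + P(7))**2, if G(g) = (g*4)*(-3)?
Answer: 89401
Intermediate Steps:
G(g) = -12*g (G(g) = (4*g)*(-3) = -12*g)
P(c) = -6 (P(c) = 6 - 12*1 = 6 - 12 = -6)
(305 + P(7))**2 = (305 - 6)**2 = 299**2 = 89401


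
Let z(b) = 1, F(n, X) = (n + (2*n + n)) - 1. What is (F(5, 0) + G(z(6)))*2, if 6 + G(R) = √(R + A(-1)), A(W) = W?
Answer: 26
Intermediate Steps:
F(n, X) = -1 + 4*n (F(n, X) = (n + 3*n) - 1 = 4*n - 1 = -1 + 4*n)
G(R) = -6 + √(-1 + R) (G(R) = -6 + √(R - 1) = -6 + √(-1 + R))
(F(5, 0) + G(z(6)))*2 = ((-1 + 4*5) + (-6 + √(-1 + 1)))*2 = ((-1 + 20) + (-6 + √0))*2 = (19 + (-6 + 0))*2 = (19 - 6)*2 = 13*2 = 26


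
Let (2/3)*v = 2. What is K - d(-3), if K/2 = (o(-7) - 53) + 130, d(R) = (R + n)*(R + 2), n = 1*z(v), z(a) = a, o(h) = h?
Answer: 140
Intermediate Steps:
v = 3 (v = (3/2)*2 = 3)
n = 3 (n = 1*3 = 3)
d(R) = (2 + R)*(3 + R) (d(R) = (R + 3)*(R + 2) = (3 + R)*(2 + R) = (2 + R)*(3 + R))
K = 140 (K = 2*((-7 - 53) + 130) = 2*(-60 + 130) = 2*70 = 140)
K - d(-3) = 140 - (6 + (-3)² + 5*(-3)) = 140 - (6 + 9 - 15) = 140 - 1*0 = 140 + 0 = 140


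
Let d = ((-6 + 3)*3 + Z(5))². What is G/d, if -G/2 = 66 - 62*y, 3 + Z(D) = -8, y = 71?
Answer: 542/25 ≈ 21.680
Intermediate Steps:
Z(D) = -11 (Z(D) = -3 - 8 = -11)
d = 400 (d = ((-6 + 3)*3 - 11)² = (-3*3 - 11)² = (-9 - 11)² = (-20)² = 400)
G = 8672 (G = -2*(66 - 62*71) = -2*(66 - 4402) = -2*(-4336) = 8672)
G/d = 8672/400 = 8672*(1/400) = 542/25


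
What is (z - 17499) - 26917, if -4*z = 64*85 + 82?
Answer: -91593/2 ≈ -45797.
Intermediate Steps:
z = -2761/2 (z = -(64*85 + 82)/4 = -(5440 + 82)/4 = -1/4*5522 = -2761/2 ≈ -1380.5)
(z - 17499) - 26917 = (-2761/2 - 17499) - 26917 = -37759/2 - 26917 = -91593/2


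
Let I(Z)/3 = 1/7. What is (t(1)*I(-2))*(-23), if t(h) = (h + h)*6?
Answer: -828/7 ≈ -118.29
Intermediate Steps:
t(h) = 12*h (t(h) = (2*h)*6 = 12*h)
I(Z) = 3/7
(t(1)*I(-2))*(-23) = ((12*1)*(3/7))*(-23) = (12*(3/7))*(-23) = (36/7)*(-23) = -828/7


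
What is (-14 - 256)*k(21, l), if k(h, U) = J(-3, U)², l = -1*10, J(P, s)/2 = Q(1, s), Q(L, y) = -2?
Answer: -4320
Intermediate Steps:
J(P, s) = -4 (J(P, s) = 2*(-2) = -4)
l = -10
k(h, U) = 16 (k(h, U) = (-4)² = 16)
(-14 - 256)*k(21, l) = (-14 - 256)*16 = -270*16 = -4320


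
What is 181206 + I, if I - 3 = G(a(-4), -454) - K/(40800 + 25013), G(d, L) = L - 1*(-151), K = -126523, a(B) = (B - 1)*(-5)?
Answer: 11906093101/65813 ≈ 1.8091e+5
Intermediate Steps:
a(B) = 5 - 5*B (a(B) = (-1 + B)*(-5) = 5 - 5*B)
G(d, L) = 151 + L (G(d, L) = L + 151 = 151 + L)
I = -19617377/65813 (I = 3 + ((151 - 454) - (-126523)/(40800 + 25013)) = 3 + (-303 - (-126523)/65813) = 3 + (-303 - 1*(-126523/65813)) = 3 + (-303 + 126523/65813) = 3 - 19814816/65813 = -19617377/65813 ≈ -298.08)
181206 + I = 181206 - 19617377/65813 = 11906093101/65813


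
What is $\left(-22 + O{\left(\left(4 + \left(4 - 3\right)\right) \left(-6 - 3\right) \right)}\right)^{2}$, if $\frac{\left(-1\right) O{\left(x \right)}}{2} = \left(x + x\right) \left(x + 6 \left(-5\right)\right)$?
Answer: $182844484$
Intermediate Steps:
$O{\left(x \right)} = - 4 x \left(-30 + x\right)$ ($O{\left(x \right)} = - 2 \left(x + x\right) \left(x + 6 \left(-5\right)\right) = - 2 \cdot 2 x \left(x - 30\right) = - 2 \cdot 2 x \left(-30 + x\right) = - 4 x \left(-30 + x\right)$)
$\left(-22 + O{\left(\left(4 + \left(4 - 3\right)\right) \left(-6 - 3\right) \right)}\right)^{2} = \left(-22 + 4 \left(4 + \left(4 - 3\right)\right) \left(-6 - 3\right) \left(30 - \left(4 + \left(4 - 3\right)\right) \left(-6 - 3\right)\right)\right)^{2} = \left(-22 + 4 \left(4 + 1\right) \left(-9\right) \left(30 - \left(4 + 1\right) \left(-9\right)\right)\right)^{2} = \left(-22 + 4 \cdot 5 \left(-9\right) \left(30 - 5 \left(-9\right)\right)\right)^{2} = \left(-22 + 4 \left(-45\right) \left(30 - -45\right)\right)^{2} = \left(-22 + 4 \left(-45\right) \left(30 + 45\right)\right)^{2} = \left(-22 + 4 \left(-45\right) 75\right)^{2} = \left(-22 - 13500\right)^{2} = \left(-13522\right)^{2} = 182844484$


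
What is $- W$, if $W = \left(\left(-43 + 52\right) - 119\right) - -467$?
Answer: $-357$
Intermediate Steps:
$W = 357$ ($W = \left(9 - 119\right) + 467 = -110 + 467 = 357$)
$- W = \left(-1\right) 357 = -357$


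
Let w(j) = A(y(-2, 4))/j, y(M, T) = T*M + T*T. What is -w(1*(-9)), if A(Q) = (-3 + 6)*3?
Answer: 1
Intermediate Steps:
y(M, T) = T² + M*T (y(M, T) = M*T + T² = T² + M*T)
A(Q) = 9 (A(Q) = 3*3 = 9)
w(j) = 9/j
-w(1*(-9)) = -9/(1*(-9)) = -9/(-9) = -9*(-1)/9 = -1*(-1) = 1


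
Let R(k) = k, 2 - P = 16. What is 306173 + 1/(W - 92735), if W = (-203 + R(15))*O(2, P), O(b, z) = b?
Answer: 28508074202/93111 ≈ 3.0617e+5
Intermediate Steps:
P = -14 (P = 2 - 1*16 = 2 - 16 = -14)
W = -376 (W = (-203 + 15)*2 = -188*2 = -376)
306173 + 1/(W - 92735) = 306173 + 1/(-376 - 92735) = 306173 + 1/(-93111) = 306173 - 1/93111 = 28508074202/93111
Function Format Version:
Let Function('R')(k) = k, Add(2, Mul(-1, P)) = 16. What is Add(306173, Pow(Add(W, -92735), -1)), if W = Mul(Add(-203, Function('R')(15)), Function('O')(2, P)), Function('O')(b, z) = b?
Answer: Rational(28508074202, 93111) ≈ 3.0617e+5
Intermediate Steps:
P = -14 (P = Add(2, Mul(-1, 16)) = Add(2, -16) = -14)
W = -376 (W = Mul(Add(-203, 15), 2) = Mul(-188, 2) = -376)
Add(306173, Pow(Add(W, -92735), -1)) = Add(306173, Pow(Add(-376, -92735), -1)) = Add(306173, Pow(-93111, -1)) = Add(306173, Rational(-1, 93111)) = Rational(28508074202, 93111)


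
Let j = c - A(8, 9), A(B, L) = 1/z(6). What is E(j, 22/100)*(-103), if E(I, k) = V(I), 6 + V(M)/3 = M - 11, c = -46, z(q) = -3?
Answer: 19364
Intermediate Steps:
A(B, L) = -1/3 (A(B, L) = 1/(-3) = -1/3)
j = -137/3 (j = -46 - 1*(-1/3) = -46 + 1/3 = -137/3 ≈ -45.667)
V(M) = -51 + 3*M (V(M) = -18 + 3*(M - 11) = -18 + 3*(-11 + M) = -18 + (-33 + 3*M) = -51 + 3*M)
E(I, k) = -51 + 3*I
E(j, 22/100)*(-103) = (-51 + 3*(-137/3))*(-103) = (-51 - 137)*(-103) = -188*(-103) = 19364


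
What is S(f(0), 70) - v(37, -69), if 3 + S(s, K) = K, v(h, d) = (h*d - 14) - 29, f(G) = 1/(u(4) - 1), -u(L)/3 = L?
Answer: 2663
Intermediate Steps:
u(L) = -3*L
f(G) = -1/13 (f(G) = 1/(-3*4 - 1) = 1/(-12 - 1) = 1/(-13) = -1/13)
v(h, d) = -43 + d*h (v(h, d) = (d*h - 14) - 29 = (-14 + d*h) - 29 = -43 + d*h)
S(s, K) = -3 + K
S(f(0), 70) - v(37, -69) = (-3 + 70) - (-43 - 69*37) = 67 - (-43 - 2553) = 67 - 1*(-2596) = 67 + 2596 = 2663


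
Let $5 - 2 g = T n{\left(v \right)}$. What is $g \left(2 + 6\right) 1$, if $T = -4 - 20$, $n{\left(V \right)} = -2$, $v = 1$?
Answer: $-172$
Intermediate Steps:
$T = -24$ ($T = -4 - 20 = -24$)
$g = - \frac{43}{2}$ ($g = \frac{5}{2} - \frac{\left(-24\right) \left(-2\right)}{2} = \frac{5}{2} - 24 = - \frac{43}{2} \approx -21.5$)
$g \left(2 + 6\right) 1 = - \frac{43 \left(2 + 6\right) 1}{2} = - \frac{43 \cdot 8 \cdot 1}{2} = \left(- \frac{43}{2}\right) 8 = -172$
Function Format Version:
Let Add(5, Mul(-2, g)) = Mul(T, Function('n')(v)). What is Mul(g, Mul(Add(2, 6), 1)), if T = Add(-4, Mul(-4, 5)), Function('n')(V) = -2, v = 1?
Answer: -172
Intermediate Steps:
T = -24 (T = Add(-4, -20) = -24)
g = Rational(-43, 2) (g = Add(Rational(5, 2), Mul(Rational(-1, 2), Mul(-24, -2))) = Add(Rational(5, 2), Mul(Rational(-1, 2), 48)) = Add(Rational(5, 2), -24) = Rational(-43, 2) ≈ -21.500)
Mul(g, Mul(Add(2, 6), 1)) = Mul(Rational(-43, 2), Mul(Add(2, 6), 1)) = Mul(Rational(-43, 2), Mul(8, 1)) = Mul(Rational(-43, 2), 8) = -172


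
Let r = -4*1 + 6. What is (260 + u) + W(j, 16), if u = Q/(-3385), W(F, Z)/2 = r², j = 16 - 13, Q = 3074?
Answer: 904106/3385 ≈ 267.09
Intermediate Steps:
j = 3
r = 2 (r = -4 + 6 = 2)
W(F, Z) = 8 (W(F, Z) = 2*2² = 2*4 = 8)
u = -3074/3385 (u = 3074/(-3385) = 3074*(-1/3385) = -3074/3385 ≈ -0.90812)
(260 + u) + W(j, 16) = (260 - 3074/3385) + 8 = 877026/3385 + 8 = 904106/3385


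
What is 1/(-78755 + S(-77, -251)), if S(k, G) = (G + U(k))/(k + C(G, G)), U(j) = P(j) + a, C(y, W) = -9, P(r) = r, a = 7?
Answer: -86/6772609 ≈ -1.2698e-5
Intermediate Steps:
U(j) = 7 + j (U(j) = j + 7 = 7 + j)
S(k, G) = (7 + G + k)/(-9 + k) (S(k, G) = (G + (7 + k))/(k - 9) = (7 + G + k)/(-9 + k))
1/(-78755 + S(-77, -251)) = 1/(-78755 + (7 - 251 - 77)/(-9 - 77)) = 1/(-78755 - 321/(-86)) = 1/(-78755 - 1/86*(-321)) = 1/(-78755 + 321/86) = 1/(-6772609/86) = -86/6772609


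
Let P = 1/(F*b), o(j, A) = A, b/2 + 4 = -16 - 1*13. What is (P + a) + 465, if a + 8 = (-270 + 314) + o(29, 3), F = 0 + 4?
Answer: 133055/264 ≈ 504.00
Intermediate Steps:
F = 4
b = -66 (b = -8 + 2*(-16 - 1*13) = -8 + 2*(-16 - 13) = -8 + 2*(-29) = -8 - 58 = -66)
P = -1/264 (P = 1/(4*(-66)) = 1/(-264) = -1/264 ≈ -0.0037879)
a = 39 (a = -8 + ((-270 + 314) + 3) = -8 + (44 + 3) = -8 + 47 = 39)
(P + a) + 465 = (-1/264 + 39) + 465 = 10295/264 + 465 = 133055/264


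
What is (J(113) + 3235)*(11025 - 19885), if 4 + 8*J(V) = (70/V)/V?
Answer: -365929865755/12769 ≈ -2.8658e+7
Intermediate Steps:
J(V) = -1/2 + 35/(4*V**2) (J(V) = -1/2 + ((70/V)/V)/8 = -1/2 + (70/V**2)/8 = -1/2 + 35/(4*V**2))
(J(113) + 3235)*(11025 - 19885) = ((-1/2 + (35/4)/113**2) + 3235)*(11025 - 19885) = ((-1/2 + (35/4)*(1/12769)) + 3235)*(-8860) = ((-1/2 + 35/51076) + 3235)*(-8860) = (-25503/51076 + 3235)*(-8860) = (165205357/51076)*(-8860) = -365929865755/12769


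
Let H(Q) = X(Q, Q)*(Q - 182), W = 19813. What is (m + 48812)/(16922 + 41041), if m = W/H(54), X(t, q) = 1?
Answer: 2076041/2473088 ≈ 0.83945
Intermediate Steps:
H(Q) = -182 + Q (H(Q) = 1*(Q - 182) = 1*(-182 + Q) = -182 + Q)
m = -19813/128 (m = 19813/(-182 + 54) = 19813/(-128) = 19813*(-1/128) = -19813/128 ≈ -154.79)
(m + 48812)/(16922 + 41041) = (-19813/128 + 48812)/(16922 + 41041) = (6228123/128)/57963 = (6228123/128)*(1/57963) = 2076041/2473088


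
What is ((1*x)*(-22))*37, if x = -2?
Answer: 1628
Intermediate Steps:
((1*x)*(-22))*37 = ((1*(-2))*(-22))*37 = -2*(-22)*37 = 44*37 = 1628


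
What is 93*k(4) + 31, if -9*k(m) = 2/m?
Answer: 155/6 ≈ 25.833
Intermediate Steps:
k(m) = -2/(9*m)
93*k(4) + 31 = 93*(-2/9/4) + 31 = 93*(-2/9*¼) + 31 = 93*(-1/18) + 31 = -31/6 + 31 = 155/6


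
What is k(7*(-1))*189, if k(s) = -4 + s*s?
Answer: 8505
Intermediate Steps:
k(s) = -4 + s²
k(7*(-1))*189 = (-4 + (7*(-1))²)*189 = (-4 + (-7)²)*189 = (-4 + 49)*189 = 45*189 = 8505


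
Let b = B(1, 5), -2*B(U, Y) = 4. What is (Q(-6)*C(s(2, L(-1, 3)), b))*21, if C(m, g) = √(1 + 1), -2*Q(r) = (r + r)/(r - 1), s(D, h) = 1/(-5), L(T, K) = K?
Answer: -18*√2 ≈ -25.456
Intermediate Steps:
B(U, Y) = -2 (B(U, Y) = -½*4 = -2)
s(D, h) = -⅕
Q(r) = -r/(-1 + r) (Q(r) = -(r + r)/(2*(r - 1)) = -2*r/(2*(-1 + r)) = -r/(-1 + r))
b = -2
C(m, g) = √2
(Q(-6)*C(s(2, L(-1, 3)), b))*21 = ((-1*(-6)/(-1 - 6))*√2)*21 = ((-1*(-6)/(-7))*√2)*21 = ((-1*(-6)*(-⅐))*√2)*21 = -6*√2/7*21 = -18*√2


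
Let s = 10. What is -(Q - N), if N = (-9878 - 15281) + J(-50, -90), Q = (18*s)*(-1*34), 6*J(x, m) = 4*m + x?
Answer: -57322/3 ≈ -19107.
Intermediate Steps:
J(x, m) = x/6 + 2*m/3 (J(x, m) = (4*m + x)/6 = (x + 4*m)/6 = x/6 + 2*m/3)
Q = -6120 (Q = (18*10)*(-1*34) = 180*(-34) = -6120)
N = -75682/3 (N = (-9878 - 15281) + ((⅙)*(-50) + (⅔)*(-90)) = -25159 + (-25/3 - 60) = -25159 - 205/3 = -75682/3 ≈ -25227.)
-(Q - N) = -(-6120 - 1*(-75682/3)) = -(-6120 + 75682/3) = -1*57322/3 = -57322/3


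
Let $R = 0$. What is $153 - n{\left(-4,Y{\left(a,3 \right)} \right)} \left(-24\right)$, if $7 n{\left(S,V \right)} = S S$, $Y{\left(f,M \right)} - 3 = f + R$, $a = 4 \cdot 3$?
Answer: $\frac{1455}{7} \approx 207.86$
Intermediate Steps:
$a = 12$
$Y{\left(f,M \right)} = 3 + f$ ($Y{\left(f,M \right)} = 3 + \left(f + 0\right) = 3 + f$)
$n{\left(S,V \right)} = \frac{S^{2}}{7}$ ($n{\left(S,V \right)} = \frac{S S}{7} = \frac{S^{2}}{7}$)
$153 - n{\left(-4,Y{\left(a,3 \right)} \right)} \left(-24\right) = 153 - \frac{\left(-4\right)^{2}}{7} \left(-24\right) = 153 - \frac{1}{7} \cdot 16 \left(-24\right) = 153 - \frac{16}{7} \left(-24\right) = 153 - - \frac{384}{7} = 153 + \frac{384}{7} = \frac{1455}{7}$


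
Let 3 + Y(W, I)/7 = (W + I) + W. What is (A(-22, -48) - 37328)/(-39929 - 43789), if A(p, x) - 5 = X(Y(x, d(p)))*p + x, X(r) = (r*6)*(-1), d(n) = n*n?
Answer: -106123/27906 ≈ -3.8029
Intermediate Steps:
d(n) = n²
Y(W, I) = -21 + 7*I + 14*W (Y(W, I) = -21 + 7*((W + I) + W) = -21 + 7*((I + W) + W) = -21 + 7*(I + 2*W) = -21 + (7*I + 14*W) = -21 + 7*I + 14*W)
X(r) = -6*r (X(r) = (6*r)*(-1) = -6*r)
A(p, x) = 5 + x + p*(126 - 84*x - 42*p²) (A(p, x) = 5 + ((-6*(-21 + 7*p² + 14*x))*p + x) = 5 + ((126 - 84*x - 42*p²)*p + x) = 5 + (p*(126 - 84*x - 42*p²) + x) = 5 + (x + p*(126 - 84*x - 42*p²)) = 5 + x + p*(126 - 84*x - 42*p²))
(A(-22, -48) - 37328)/(-39929 - 43789) = ((5 - 48 + 42*(-22)*(3 - 1*(-22)² - 2*(-48))) - 37328)/(-39929 - 43789) = ((5 - 48 + 42*(-22)*(3 - 1*484 + 96)) - 37328)/(-83718) = ((5 - 48 + 42*(-22)*(3 - 484 + 96)) - 37328)*(-1/83718) = ((5 - 48 + 42*(-22)*(-385)) - 37328)*(-1/83718) = ((5 - 48 + 355740) - 37328)*(-1/83718) = (355697 - 37328)*(-1/83718) = 318369*(-1/83718) = -106123/27906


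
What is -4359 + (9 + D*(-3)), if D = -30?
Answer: -4260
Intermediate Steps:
-4359 + (9 + D*(-3)) = -4359 + (9 - 30*(-3)) = -4359 + (9 + 90) = -4359 + 99 = -4260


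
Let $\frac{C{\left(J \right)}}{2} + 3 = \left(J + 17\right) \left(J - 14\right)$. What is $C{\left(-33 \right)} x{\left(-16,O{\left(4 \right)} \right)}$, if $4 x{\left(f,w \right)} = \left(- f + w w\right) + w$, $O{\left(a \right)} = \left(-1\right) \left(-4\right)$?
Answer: $13482$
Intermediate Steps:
$O{\left(a \right)} = 4$
$x{\left(f,w \right)} = - \frac{f}{4} + \frac{w}{4} + \frac{w^{2}}{4}$ ($x{\left(f,w \right)} = \frac{\left(- f + w w\right) + w}{4} = \frac{\left(- f + w^{2}\right) + w}{4} = \frac{\left(w^{2} - f\right) + w}{4} = \frac{w + w^{2} - f}{4} = - \frac{f}{4} + \frac{w}{4} + \frac{w^{2}}{4}$)
$C{\left(J \right)} = -6 + 2 \left(-14 + J\right) \left(17 + J\right)$ ($C{\left(J \right)} = -6 + 2 \left(J + 17\right) \left(J - 14\right) = -6 + 2 \left(17 + J\right) \left(-14 + J\right) = -6 + 2 \left(-14 + J\right) \left(17 + J\right)$)
$C{\left(-33 \right)} x{\left(-16,O{\left(4 \right)} \right)} = \left(-482 + 2 \left(-33\right)^{2} + 6 \left(-33\right)\right) \left(\left(- \frac{1}{4}\right) \left(-16\right) + \frac{1}{4} \cdot 4 + \frac{4^{2}}{4}\right) = \left(-482 + 2 \cdot 1089 - 198\right) \left(4 + 1 + \frac{1}{4} \cdot 16\right) = \left(-482 + 2178 - 198\right) \left(4 + 1 + 4\right) = 1498 \cdot 9 = 13482$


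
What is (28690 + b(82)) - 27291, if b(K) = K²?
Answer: 8123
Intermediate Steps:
(28690 + b(82)) - 27291 = (28690 + 82²) - 27291 = (28690 + 6724) - 27291 = 35414 - 27291 = 8123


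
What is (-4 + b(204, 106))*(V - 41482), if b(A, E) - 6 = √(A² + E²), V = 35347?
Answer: -12270 - 12270*√13213 ≈ -1.4227e+6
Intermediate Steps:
b(A, E) = 6 + √(A² + E²)
(-4 + b(204, 106))*(V - 41482) = (-4 + (6 + √(204² + 106²)))*(35347 - 41482) = (-4 + (6 + √(41616 + 11236)))*(-6135) = (-4 + (6 + √52852))*(-6135) = (-4 + (6 + 2*√13213))*(-6135) = (2 + 2*√13213)*(-6135) = -12270 - 12270*√13213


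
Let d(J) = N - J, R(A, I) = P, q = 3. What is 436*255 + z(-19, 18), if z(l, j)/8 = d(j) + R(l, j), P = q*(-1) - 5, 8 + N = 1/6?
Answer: 332728/3 ≈ 1.1091e+5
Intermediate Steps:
N = -47/6 (N = -8 + 1/6 = -8 + 1*(⅙) = -8 + ⅙ = -47/6 ≈ -7.8333)
P = -8 (P = 3*(-1) - 5 = -3 - 5 = -8)
R(A, I) = -8
d(J) = -47/6 - J
z(l, j) = -380/3 - 8*j (z(l, j) = 8*((-47/6 - j) - 8) = 8*(-95/6 - j) = -380/3 - 8*j)
436*255 + z(-19, 18) = 436*255 + (-380/3 - 8*18) = 111180 + (-380/3 - 144) = 111180 - 812/3 = 332728/3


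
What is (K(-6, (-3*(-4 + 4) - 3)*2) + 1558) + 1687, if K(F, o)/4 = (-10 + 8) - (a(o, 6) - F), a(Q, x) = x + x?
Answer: 3165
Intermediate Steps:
a(Q, x) = 2*x
K(F, o) = -56 + 4*F (K(F, o) = 4*((-10 + 8) - (2*6 - F)) = 4*(-2 - (12 - F)) = 4*(-2 + (-12 + F)) = 4*(-14 + F) = -56 + 4*F)
(K(-6, (-3*(-4 + 4) - 3)*2) + 1558) + 1687 = ((-56 + 4*(-6)) + 1558) + 1687 = ((-56 - 24) + 1558) + 1687 = (-80 + 1558) + 1687 = 1478 + 1687 = 3165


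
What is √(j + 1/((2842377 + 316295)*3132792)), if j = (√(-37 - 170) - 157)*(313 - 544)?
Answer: √(6165401053885736445848116766 - 117810211220746555961818368*I*√23)/412310932176 ≈ 190.64 - 8.7168*I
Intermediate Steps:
j = 36267 - 693*I*√23 (j = (√(-207) - 157)*(-231) = (3*I*√23 - 157)*(-231) = (-157 + 3*I*√23)*(-231) = 36267 - 693*I*√23 ≈ 36267.0 - 3323.5*I)
√(j + 1/((2842377 + 316295)*3132792)) = √((36267 - 693*I*√23) + 1/((2842377 + 316295)*3132792)) = √((36267 - 693*I*√23) + (1/3132792)/3158672) = √((36267 - 693*I*√23) + (1/3158672)*(1/3132792)) = √((36267 - 693*I*√23) + 1/9895462372224) = √(358878733853447809/9895462372224 - 693*I*√23)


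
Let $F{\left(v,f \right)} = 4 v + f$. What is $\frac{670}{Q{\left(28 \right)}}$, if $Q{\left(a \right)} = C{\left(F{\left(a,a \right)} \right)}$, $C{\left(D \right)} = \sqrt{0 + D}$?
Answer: $\frac{67 \sqrt{35}}{7} \approx 56.625$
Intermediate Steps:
$F{\left(v,f \right)} = f + 4 v$
$C{\left(D \right)} = \sqrt{D}$
$Q{\left(a \right)} = \sqrt{5} \sqrt{a}$ ($Q{\left(a \right)} = \sqrt{a + 4 a} = \sqrt{5 a} = \sqrt{5} \sqrt{a}$)
$\frac{670}{Q{\left(28 \right)}} = \frac{670}{\sqrt{5} \sqrt{28}} = \frac{670}{\sqrt{5} \cdot 2 \sqrt{7}} = \frac{670}{2 \sqrt{35}} = 670 \frac{\sqrt{35}}{70} = \frac{67 \sqrt{35}}{7}$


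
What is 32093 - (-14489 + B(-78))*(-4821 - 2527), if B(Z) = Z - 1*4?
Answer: -107035615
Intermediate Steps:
B(Z) = -4 + Z (B(Z) = Z - 4 = -4 + Z)
32093 - (-14489 + B(-78))*(-4821 - 2527) = 32093 - (-14489 + (-4 - 78))*(-4821 - 2527) = 32093 - (-14489 - 82)*(-7348) = 32093 - (-14571)*(-7348) = 32093 - 1*107067708 = 32093 - 107067708 = -107035615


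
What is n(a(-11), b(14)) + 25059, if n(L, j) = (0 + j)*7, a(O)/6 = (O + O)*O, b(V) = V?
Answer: 25157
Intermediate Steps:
a(O) = 12*O**2 (a(O) = 6*((O + O)*O) = 6*((2*O)*O) = 6*(2*O**2) = 12*O**2)
n(L, j) = 7*j (n(L, j) = j*7 = 7*j)
n(a(-11), b(14)) + 25059 = 7*14 + 25059 = 98 + 25059 = 25157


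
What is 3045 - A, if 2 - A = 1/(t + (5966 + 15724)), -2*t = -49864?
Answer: 141870747/46622 ≈ 3043.0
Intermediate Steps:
t = 24932 (t = -1/2*(-49864) = 24932)
A = 93243/46622 (A = 2 - 1/(24932 + (5966 + 15724)) = 2 - 1/(24932 + 21690) = 2 - 1/46622 = 93243/46622 ≈ 2.0000)
3045 - A = 3045 - 1*93243/46622 = 3045 - 93243/46622 = 141870747/46622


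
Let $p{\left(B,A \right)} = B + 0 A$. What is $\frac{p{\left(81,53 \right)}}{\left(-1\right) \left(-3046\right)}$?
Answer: $\frac{81}{3046} \approx 0.026592$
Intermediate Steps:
$p{\left(B,A \right)} = B$ ($p{\left(B,A \right)} = B + 0 = B$)
$\frac{p{\left(81,53 \right)}}{\left(-1\right) \left(-3046\right)} = \frac{81}{\left(-1\right) \left(-3046\right)} = \frac{81}{3046}$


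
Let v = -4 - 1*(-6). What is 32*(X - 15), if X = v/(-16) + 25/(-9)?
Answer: -5156/9 ≈ -572.89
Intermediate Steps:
v = 2 (v = -4 + 6 = 2)
X = -209/72 (X = 2/(-16) + 25/(-9) = 2*(-1/16) + 25*(-⅑) = -⅛ - 25/9 = -209/72 ≈ -2.9028)
32*(X - 15) = 32*(-209/72 - 15) = 32*(-1289/72) = -5156/9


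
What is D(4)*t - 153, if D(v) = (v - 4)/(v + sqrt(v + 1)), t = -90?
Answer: -153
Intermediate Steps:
D(v) = (-4 + v)/(v + sqrt(1 + v))
D(4)*t - 153 = ((-4 + 4)/(4 + sqrt(1 + 4)))*(-90) - 153 = (0/(4 + sqrt(5)))*(-90) - 153 = 0*(-90) - 153 = 0 - 153 = -153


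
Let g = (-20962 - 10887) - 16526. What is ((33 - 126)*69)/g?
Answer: 713/5375 ≈ 0.13265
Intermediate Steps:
g = -48375 (g = -31849 - 16526 = -48375)
((33 - 126)*69)/g = ((33 - 126)*69)/(-48375) = -93*69*(-1/48375) = -6417*(-1/48375) = 713/5375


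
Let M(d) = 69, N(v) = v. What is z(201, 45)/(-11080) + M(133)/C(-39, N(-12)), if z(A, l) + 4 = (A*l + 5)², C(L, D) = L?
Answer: -133123411/18005 ≈ -7393.7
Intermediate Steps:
z(A, l) = -4 + (5 + A*l)² (z(A, l) = -4 + (A*l + 5)² = -4 + (5 + A*l)²)
z(201, 45)/(-11080) + M(133)/C(-39, N(-12)) = (-4 + (5 + 201*45)²)/(-11080) + 69/(-39) = (-4 + (5 + 9045)²)*(-1/11080) + 69*(-1/39) = (-4 + 9050²)*(-1/11080) - 23/13 = (-4 + 81902500)*(-1/11080) - 23/13 = 81902496*(-1/11080) - 23/13 = -10237812/1385 - 23/13 = -133123411/18005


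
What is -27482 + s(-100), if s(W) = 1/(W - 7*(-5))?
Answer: -1786331/65 ≈ -27482.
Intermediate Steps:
s(W) = 1/(35 + W) (s(W) = 1/(W + 35) = 1/(35 + W))
-27482 + s(-100) = -27482 + 1/(35 - 100) = -27482 + 1/(-65) = -27482 - 1/65 = -1786331/65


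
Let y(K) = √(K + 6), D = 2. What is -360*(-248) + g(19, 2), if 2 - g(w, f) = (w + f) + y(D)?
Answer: 89261 - 2*√2 ≈ 89258.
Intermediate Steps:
y(K) = √(6 + K)
g(w, f) = 2 - f - w - 2*√2 (g(w, f) = 2 - ((w + f) + √(6 + 2)) = 2 - ((f + w) + √8) = 2 - ((f + w) + 2*√2) = 2 - (f + w + 2*√2) = 2 + (-f - w - 2*√2) = 2 - f - w - 2*√2)
-360*(-248) + g(19, 2) = -360*(-248) + (2 - 1*2 - 1*19 - 2*√2) = 89280 + (2 - 2 - 19 - 2*√2) = 89280 + (-19 - 2*√2) = 89261 - 2*√2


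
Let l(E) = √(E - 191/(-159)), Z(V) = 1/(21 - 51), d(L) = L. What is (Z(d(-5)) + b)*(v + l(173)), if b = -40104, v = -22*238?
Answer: 3149770778/15 - 1203121*√4403982/4770 ≈ 2.0946e+8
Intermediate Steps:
Z(V) = -1/30 (Z(V) = 1/(-30) = -1/30)
l(E) = √(191/159 + E) (l(E) = √(E - 191*(-1/159)) = √(E + 191/159) = √(191/159 + E))
v = -5236
(Z(d(-5)) + b)*(v + l(173)) = (-1/30 - 40104)*(-5236 + √(30369 + 25281*173)/159) = -1203121*(-5236 + √(30369 + 4373613)/159)/30 = -1203121*(-5236 + √4403982/159)/30 = 3149770778/15 - 1203121*√4403982/4770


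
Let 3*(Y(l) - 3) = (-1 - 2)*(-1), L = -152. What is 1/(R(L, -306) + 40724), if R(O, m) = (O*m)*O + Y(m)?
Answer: -1/7029096 ≈ -1.4227e-7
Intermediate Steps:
Y(l) = 4 (Y(l) = 3 + ((-1 - 2)*(-1))/3 = 3 + (-3*(-1))/3 = 3 + (⅓)*3 = 3 + 1 = 4)
R(O, m) = 4 + m*O² (R(O, m) = (O*m)*O + 4 = m*O² + 4 = 4 + m*O²)
1/(R(L, -306) + 40724) = 1/((4 - 306*(-152)²) + 40724) = 1/((4 - 306*23104) + 40724) = 1/((4 - 7069824) + 40724) = 1/(-7069820 + 40724) = 1/(-7029096) = -1/7029096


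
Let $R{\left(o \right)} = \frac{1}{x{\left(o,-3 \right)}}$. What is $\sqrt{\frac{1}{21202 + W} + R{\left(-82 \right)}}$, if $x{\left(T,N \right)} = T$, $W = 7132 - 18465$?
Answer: $\frac{i \sqrt{7920208046}}{809258} \approx 0.10997 i$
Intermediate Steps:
$W = -11333$
$R{\left(o \right)} = \frac{1}{o}$
$\sqrt{\frac{1}{21202 + W} + R{\left(-82 \right)}} = \sqrt{\frac{1}{21202 - 11333} + \frac{1}{-82}} = \sqrt{\frac{1}{9869} - \frac{1}{82}} = \sqrt{- \frac{9787}{809258}} = \frac{i \sqrt{7920208046}}{809258}$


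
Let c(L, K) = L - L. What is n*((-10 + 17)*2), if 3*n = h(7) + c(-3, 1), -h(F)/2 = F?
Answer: -196/3 ≈ -65.333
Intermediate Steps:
c(L, K) = 0
h(F) = -2*F
n = -14/3 (n = (-2*7 + 0)/3 = (-14 + 0)/3 = (⅓)*(-14) = -14/3 ≈ -4.6667)
n*((-10 + 17)*2) = -14*(-10 + 17)*2/3 = -98*2/3 = -14/3*14 = -196/3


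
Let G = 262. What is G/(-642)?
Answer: -131/321 ≈ -0.40810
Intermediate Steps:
G/(-642) = 262/(-642) = 262*(-1/642) = -131/321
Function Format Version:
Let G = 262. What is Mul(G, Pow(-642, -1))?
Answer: Rational(-131, 321) ≈ -0.40810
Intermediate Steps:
Mul(G, Pow(-642, -1)) = Mul(262, Pow(-642, -1)) = Mul(262, Rational(-1, 642)) = Rational(-131, 321)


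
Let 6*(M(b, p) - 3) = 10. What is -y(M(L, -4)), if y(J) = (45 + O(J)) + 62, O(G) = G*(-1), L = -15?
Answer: -307/3 ≈ -102.33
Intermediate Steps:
M(b, p) = 14/3 (M(b, p) = 3 + (⅙)*10 = 3 + 5/3 = 14/3)
O(G) = -G
y(J) = 107 - J (y(J) = (45 - J) + 62 = 107 - J)
-y(M(L, -4)) = -(107 - 1*14/3) = -(107 - 14/3) = -1*307/3 = -307/3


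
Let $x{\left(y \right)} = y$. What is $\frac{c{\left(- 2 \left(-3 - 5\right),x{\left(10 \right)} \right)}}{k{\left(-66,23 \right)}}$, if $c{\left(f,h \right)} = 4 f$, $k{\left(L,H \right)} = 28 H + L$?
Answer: $\frac{32}{289} \approx 0.11073$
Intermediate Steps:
$k{\left(L,H \right)} = L + 28 H$
$\frac{c{\left(- 2 \left(-3 - 5\right),x{\left(10 \right)} \right)}}{k{\left(-66,23 \right)}} = \frac{4 \left(- 2 \left(-3 - 5\right)\right)}{-66 + 28 \cdot 23} = \frac{4 \left(\left(-2\right) \left(-8\right)\right)}{-66 + 644} = \frac{4 \cdot 16}{578} = 64 \cdot \frac{1}{578} = \frac{32}{289}$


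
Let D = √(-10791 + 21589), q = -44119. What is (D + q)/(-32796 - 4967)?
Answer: 44119/37763 - √10798/37763 ≈ 1.1656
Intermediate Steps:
D = √10798 ≈ 103.91
(D + q)/(-32796 - 4967) = (√10798 - 44119)/(-32796 - 4967) = (-44119 + √10798)/(-37763) = (-44119 + √10798)*(-1/37763) = 44119/37763 - √10798/37763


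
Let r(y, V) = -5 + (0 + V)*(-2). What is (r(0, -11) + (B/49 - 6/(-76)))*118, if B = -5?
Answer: 1865049/931 ≈ 2003.3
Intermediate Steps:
r(y, V) = -5 - 2*V (r(y, V) = -5 + V*(-2) = -5 - 2*V)
(r(0, -11) + (B/49 - 6/(-76)))*118 = ((-5 - 2*(-11)) + (-5/49 - 6/(-76)))*118 = ((-5 + 22) + (-5*1/49 - 6*(-1/76)))*118 = (17 + (-5/49 + 3/38))*118 = (17 - 43/1862)*118 = (31611/1862)*118 = 1865049/931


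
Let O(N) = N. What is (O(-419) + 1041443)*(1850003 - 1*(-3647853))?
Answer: 5723400044544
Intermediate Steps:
(O(-419) + 1041443)*(1850003 - 1*(-3647853)) = (-419 + 1041443)*(1850003 - 1*(-3647853)) = 1041024*(1850003 + 3647853) = 1041024*5497856 = 5723400044544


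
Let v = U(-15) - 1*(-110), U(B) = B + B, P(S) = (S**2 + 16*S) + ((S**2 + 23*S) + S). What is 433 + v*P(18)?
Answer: 109873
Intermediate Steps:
P(S) = 2*S**2 + 40*S (P(S) = (S**2 + 16*S) + (S**2 + 24*S) = 2*S**2 + 40*S)
U(B) = 2*B
v = 80 (v = 2*(-15) - 1*(-110) = -30 + 110 = 80)
433 + v*P(18) = 433 + 80*(2*18*(20 + 18)) = 433 + 80*(2*18*38) = 433 + 80*1368 = 433 + 109440 = 109873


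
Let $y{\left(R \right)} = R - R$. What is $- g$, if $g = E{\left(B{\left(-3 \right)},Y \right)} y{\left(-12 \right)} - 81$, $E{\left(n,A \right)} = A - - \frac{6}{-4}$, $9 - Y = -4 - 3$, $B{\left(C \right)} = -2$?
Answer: $81$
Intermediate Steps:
$y{\left(R \right)} = 0$
$Y = 16$ ($Y = 9 - \left(-4 - 3\right) = 9 - -7 = 9 + 7 = 16$)
$E{\left(n,A \right)} = - \frac{3}{2} + A$ ($E{\left(n,A \right)} = A - \left(-6\right) \left(- \frac{1}{4}\right) = A - \frac{3}{2} = - \frac{3}{2} + A$)
$g = -81$ ($g = \left(- \frac{3}{2} + 16\right) 0 - 81 = \frac{29}{2} \cdot 0 - 81 = 0 - 81 = -81$)
$- g = \left(-1\right) \left(-81\right) = 81$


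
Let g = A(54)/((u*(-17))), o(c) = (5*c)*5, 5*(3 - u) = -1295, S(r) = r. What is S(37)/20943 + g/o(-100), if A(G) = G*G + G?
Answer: 47419571/23320030500 ≈ 0.0020334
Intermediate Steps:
u = 262 (u = 3 - 1/5*(-1295) = 3 + 259 = 262)
o(c) = 25*c
A(G) = G + G**2 (A(G) = G**2 + G = G + G**2)
g = -1485/2227 (g = (54*(1 + 54))/((262*(-17))) = (54*55)/(-4454) = 2970*(-1/4454) = -1485/2227 ≈ -0.66682)
S(37)/20943 + g/o(-100) = 37/20943 - 1485/(2227*(25*(-100))) = 37*(1/20943) - 1485/2227/(-2500) = 37/20943 - 1485/2227*(-1/2500) = 37/20943 + 297/1113500 = 47419571/23320030500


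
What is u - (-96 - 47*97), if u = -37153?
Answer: -32498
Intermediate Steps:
u - (-96 - 47*97) = -37153 - (-96 - 47*97) = -37153 - (-96 - 4559) = -37153 - 1*(-4655) = -37153 + 4655 = -32498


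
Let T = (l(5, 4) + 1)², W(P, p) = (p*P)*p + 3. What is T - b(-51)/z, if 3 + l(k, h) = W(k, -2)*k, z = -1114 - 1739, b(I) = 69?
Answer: 12143342/951 ≈ 12769.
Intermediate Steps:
W(P, p) = 3 + P*p² (W(P, p) = (P*p)*p + 3 = P*p² + 3 = 3 + P*p²)
z = -2853
l(k, h) = -3 + k*(3 + 4*k) (l(k, h) = -3 + (3 + k*(-2)²)*k = -3 + (3 + k*4)*k = -3 + (3 + 4*k)*k = -3 + k*(3 + 4*k))
T = 12769 (T = ((-3 + 5*(3 + 4*5)) + 1)² = ((-3 + 5*(3 + 20)) + 1)² = ((-3 + 5*23) + 1)² = ((-3 + 115) + 1)² = (112 + 1)² = 113² = 12769)
T - b(-51)/z = 12769 - 69/(-2853) = 12769 - 69*(-1)/2853 = 12769 - 1*(-23/951) = 12769 + 23/951 = 12143342/951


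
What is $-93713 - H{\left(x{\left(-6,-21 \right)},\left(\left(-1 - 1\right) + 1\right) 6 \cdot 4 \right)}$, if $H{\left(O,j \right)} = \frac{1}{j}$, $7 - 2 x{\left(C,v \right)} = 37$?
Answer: $- \frac{2249111}{24} \approx -93713.0$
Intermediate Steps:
$x{\left(C,v \right)} = -15$ ($x{\left(C,v \right)} = \frac{7}{2} - \frac{37}{2} = -15$)
$-93713 - H{\left(x{\left(-6,-21 \right)},\left(\left(-1 - 1\right) + 1\right) 6 \cdot 4 \right)} = -93713 - \frac{1}{\left(\left(-1 - 1\right) + 1\right) 6 \cdot 4} = -93713 - \frac{1}{\left(-2 + 1\right) 6 \cdot 4} = -93713 - \frac{1}{\left(-1\right) 6 \cdot 4} = -93713 - \frac{1}{\left(-6\right) 4} = -93713 - \frac{1}{-24} = -93713 - - \frac{1}{24} = -93713 + \frac{1}{24} = - \frac{2249111}{24}$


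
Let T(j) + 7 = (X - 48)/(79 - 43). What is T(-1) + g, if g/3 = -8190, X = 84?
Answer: -24576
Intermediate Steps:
T(j) = -6 (T(j) = -7 + (84 - 48)/(79 - 43) = -7 + 36/36 = -7 + 36*(1/36) = -7 + 1 = -6)
g = -24570 (g = 3*(-8190) = -24570)
T(-1) + g = -6 - 24570 = -24576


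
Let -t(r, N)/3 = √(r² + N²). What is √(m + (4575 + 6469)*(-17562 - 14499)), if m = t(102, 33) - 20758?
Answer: √(-354102442 - 9*√1277) ≈ 18818.0*I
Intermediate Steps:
t(r, N) = -3*√(N² + r²) (t(r, N) = -3*√(r² + N²) = -3*√(N² + r²))
m = -20758 - 9*√1277 (m = -3*√(33² + 102²) - 20758 = -3*√(1089 + 10404) - 20758 = -9*√1277 - 20758 = -20758 - 9*√1277 ≈ -21080.)
√(m + (4575 + 6469)*(-17562 - 14499)) = √((-20758 - 9*√1277) + (4575 + 6469)*(-17562 - 14499)) = √((-20758 - 9*√1277) + 11044*(-32061)) = √((-20758 - 9*√1277) - 354081684) = √(-354102442 - 9*√1277)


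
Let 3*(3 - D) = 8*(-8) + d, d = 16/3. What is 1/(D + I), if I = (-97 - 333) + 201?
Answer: -9/1858 ≈ -0.0048439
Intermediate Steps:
d = 16/3 (d = 16*(1/3) = 16/3 ≈ 5.3333)
I = -229 (I = -430 + 201 = -229)
D = 203/9 (D = 3 - (8*(-8) + 16/3)/3 = 3 - (-64 + 16/3)/3 = 3 - 1/3*(-176/3) = 3 + 176/9 = 203/9 ≈ 22.556)
1/(D + I) = 1/(203/9 - 229) = 1/(-1858/9) = -9/1858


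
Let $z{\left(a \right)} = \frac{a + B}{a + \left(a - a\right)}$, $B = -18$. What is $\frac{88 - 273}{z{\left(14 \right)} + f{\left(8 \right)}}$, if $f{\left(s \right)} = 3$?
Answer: $- \frac{1295}{19} \approx -68.158$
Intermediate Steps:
$z{\left(a \right)} = \frac{-18 + a}{a}$ ($z{\left(a \right)} = \frac{a - 18}{a + \left(a - a\right)} = \frac{-18 + a}{a + 0} = \frac{-18 + a}{a}$)
$\frac{88 - 273}{z{\left(14 \right)} + f{\left(8 \right)}} = \frac{88 - 273}{\frac{-18 + 14}{14} + 3} = - \frac{185}{\frac{1}{14} \left(-4\right) + 3} = - \frac{185}{- \frac{2}{7} + 3} = - \frac{185}{\frac{19}{7}} = \left(-185\right) \frac{7}{19} = - \frac{1295}{19}$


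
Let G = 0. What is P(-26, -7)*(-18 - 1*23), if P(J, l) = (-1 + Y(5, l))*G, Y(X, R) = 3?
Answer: 0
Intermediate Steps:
P(J, l) = 0 (P(J, l) = (-1 + 3)*0 = 2*0 = 0)
P(-26, -7)*(-18 - 1*23) = 0*(-18 - 1*23) = 0*(-18 - 23) = 0*(-41) = 0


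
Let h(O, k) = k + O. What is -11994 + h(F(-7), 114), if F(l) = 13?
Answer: -11867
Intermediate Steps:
h(O, k) = O + k
-11994 + h(F(-7), 114) = -11994 + (13 + 114) = -11994 + 127 = -11867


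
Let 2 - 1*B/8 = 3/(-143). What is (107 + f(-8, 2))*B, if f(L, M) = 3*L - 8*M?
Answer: 154904/143 ≈ 1083.2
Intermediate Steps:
f(L, M) = -8*M + 3*L
B = 2312/143 (B = 16 - 24/(-143) = 16 - 24*(-1)/143 = 16 - 8*(-3/143) = 16 + 24/143 = 2312/143 ≈ 16.168)
(107 + f(-8, 2))*B = (107 + (-8*2 + 3*(-8)))*(2312/143) = (107 + (-16 - 24))*(2312/143) = (107 - 40)*(2312/143) = 67*(2312/143) = 154904/143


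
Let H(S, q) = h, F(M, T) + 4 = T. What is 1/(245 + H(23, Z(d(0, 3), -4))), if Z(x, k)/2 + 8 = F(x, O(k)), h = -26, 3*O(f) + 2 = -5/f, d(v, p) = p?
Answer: 1/219 ≈ 0.0045662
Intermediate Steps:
O(f) = -⅔ - 5/(3*f) (O(f) = -⅔ + (-5/f)/3 = -⅔ - 5/(3*f))
F(M, T) = -4 + T
Z(x, k) = -24 + 2*(-5 - 2*k)/(3*k) (Z(x, k) = -16 + 2*(-4 + (-5 - 2*k)/(3*k)) = -16 + (-8 + 2*(-5 - 2*k)/(3*k)) = -24 + 2*(-5 - 2*k)/(3*k))
H(S, q) = -26
1/(245 + H(23, Z(d(0, 3), -4))) = 1/(245 - 26) = 1/219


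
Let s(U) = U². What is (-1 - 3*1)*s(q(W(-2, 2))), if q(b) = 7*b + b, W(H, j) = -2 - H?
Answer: 0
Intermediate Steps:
q(b) = 8*b
(-1 - 3*1)*s(q(W(-2, 2))) = (-1 - 3*1)*(8*(-2 - 1*(-2)))² = (-1 - 3)*(8*(-2 + 2))² = -4*(8*0)² = -4*0² = -4*0 = 0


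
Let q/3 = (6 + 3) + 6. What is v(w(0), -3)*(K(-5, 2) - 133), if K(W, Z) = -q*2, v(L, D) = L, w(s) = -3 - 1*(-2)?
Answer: 223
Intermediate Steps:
w(s) = -1 (w(s) = -3 + 2 = -1)
q = 45 (q = 3*((6 + 3) + 6) = 3*(9 + 6) = 3*15 = 45)
K(W, Z) = -90 (K(W, Z) = -1*45*2 = -45*2 = -90)
v(w(0), -3)*(K(-5, 2) - 133) = -(-90 - 133) = -1*(-223) = 223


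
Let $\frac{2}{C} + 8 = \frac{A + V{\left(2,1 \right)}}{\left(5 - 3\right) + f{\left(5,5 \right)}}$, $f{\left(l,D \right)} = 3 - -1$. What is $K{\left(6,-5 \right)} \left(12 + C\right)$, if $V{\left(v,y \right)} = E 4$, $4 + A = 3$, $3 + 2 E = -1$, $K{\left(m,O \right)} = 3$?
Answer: $\frac{672}{19} \approx 35.368$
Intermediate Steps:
$E = -2$ ($E = - \frac{3}{2} + \frac{1}{2} \left(-1\right) = - \frac{3}{2} - \frac{1}{2} = -2$)
$f{\left(l,D \right)} = 4$ ($f{\left(l,D \right)} = 3 + 1 = 4$)
$A = -1$ ($A = -4 + 3 = -1$)
$V{\left(v,y \right)} = -8$ ($V{\left(v,y \right)} = \left(-2\right) 4 = -8$)
$C = - \frac{4}{19}$ ($C = \frac{2}{-8 + \frac{-1 - 8}{\left(5 - 3\right) + 4}} = \frac{2}{-8 - \frac{9}{2 + 4}} = \frac{2}{-8 - \frac{9}{6}} = \frac{2}{-8 - \frac{3}{2}} = \frac{2}{- \frac{19}{2}} = 2 \left(- \frac{2}{19}\right) = - \frac{4}{19} \approx -0.21053$)
$K{\left(6,-5 \right)} \left(12 + C\right) = 3 \left(12 - \frac{4}{19}\right) = 3 \cdot \frac{224}{19} = \frac{672}{19}$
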